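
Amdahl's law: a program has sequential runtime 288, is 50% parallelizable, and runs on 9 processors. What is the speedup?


Amdahl's law: T_p = T × ((1-p) + p/N)
= 288 × ((1-0.5) + 0.5/9)
= 288 × (0.50 + 0.0556)
= 288 × 0.5556
= 160.00
Speedup = 288/160.00
= 1.80×


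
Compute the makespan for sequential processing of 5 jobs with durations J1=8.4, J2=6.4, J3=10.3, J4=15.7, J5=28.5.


Sequential makespan: sum all processing times
= 8.4 + 6.4 + 10.3 + 15.7 + 28.5
= 69.3 time units


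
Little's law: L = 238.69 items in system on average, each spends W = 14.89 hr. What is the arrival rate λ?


Little's law: L = λW → λ = L / W
= 238.69 / 14.89
= 16.03 per hour


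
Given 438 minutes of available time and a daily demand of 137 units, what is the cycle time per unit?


Cycle time = available time / demand
= 438 / 137
= 3.20 min/unit


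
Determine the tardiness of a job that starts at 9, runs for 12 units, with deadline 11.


Completion = start + processing = 9 + 12 = 21
Tardiness = max(0, C - d) = max(0, 21 - 11)
= max(0, 10)
= 10


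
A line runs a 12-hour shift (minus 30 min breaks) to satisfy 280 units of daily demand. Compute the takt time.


Available = 12×60 - 30 = 690 min
Takt time = 690 / 280
= 2.46 min/unit


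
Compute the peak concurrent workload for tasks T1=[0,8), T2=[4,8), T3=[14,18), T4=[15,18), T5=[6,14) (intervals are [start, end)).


Check each time point for overlaps:
  t=6: 3 tasks active (T1, T2, T5)
Max concurrent = 3


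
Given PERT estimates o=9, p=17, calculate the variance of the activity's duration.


σ² = ((p - o) / 6)² = (p - o)² / 36
= (17 - 9)² / 36
= 8² / 36
= 64 / 36
= 1.7778


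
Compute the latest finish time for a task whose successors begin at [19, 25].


LF = min of all successor start times
Successors start at: [19, 25]
LF = min(19, 25)
= 19


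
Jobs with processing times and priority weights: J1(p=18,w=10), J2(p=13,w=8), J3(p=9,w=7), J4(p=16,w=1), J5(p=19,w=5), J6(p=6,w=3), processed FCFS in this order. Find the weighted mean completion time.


Completion times:
  J1: C=18, w×C=10×18=180
  J2: C=31, w×C=8×31=248
  J3: C=40, w×C=7×40=280
  J4: C=56, w×C=1×56=56
  J5: C=75, w×C=5×75=375
  J6: C=81, w×C=3×81=243
Sum w×C = 1382
Sum w = 34
Weighted avg = 1382/34
= 40.65


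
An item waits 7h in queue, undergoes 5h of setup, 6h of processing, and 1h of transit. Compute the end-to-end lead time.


Lead time = queue + setup + processing + transit
= 7 + 5 + 6 + 1
= 19 hours


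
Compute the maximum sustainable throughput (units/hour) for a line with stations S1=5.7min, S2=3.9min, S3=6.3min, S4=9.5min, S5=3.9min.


Bottleneck = longest station time
Station times: [5.7, 3.9, 6.3, 9.5, 3.9]
Max = 9.5 min
Rate = 60 / 9.5
= 6.32 units/hour (bottleneck: 9.5min)


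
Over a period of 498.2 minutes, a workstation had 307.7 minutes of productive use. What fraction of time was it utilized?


Utilization = busy / total × 100
= 307.7 / 498.2 × 100
= 61.8%


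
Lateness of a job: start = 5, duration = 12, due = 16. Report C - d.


Completion = 5 + 12 = 17
Lateness = C - d = 17 - 16
= 1


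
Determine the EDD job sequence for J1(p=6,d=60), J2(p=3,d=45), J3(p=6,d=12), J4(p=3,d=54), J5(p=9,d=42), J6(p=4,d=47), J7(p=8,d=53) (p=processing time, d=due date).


EDD: sort by earliest due date
  J3: d=12, p=6
  J5: d=42, p=9
  J2: d=45, p=3
  J6: d=47, p=4
  J7: d=53, p=8
  J4: d=54, p=3
  J1: d=60, p=6
Order: J3 → J5 → J2 → J6 → J7 → J4 → J1


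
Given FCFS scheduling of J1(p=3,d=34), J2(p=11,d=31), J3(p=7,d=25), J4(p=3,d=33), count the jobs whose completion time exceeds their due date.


Completion vs due date:
  J1: C=3, d=34 → on time
  J2: C=14, d=31 → on time
  J3: C=21, d=25 → on time
  J4: C=24, d=33 → on time
Tardy jobs: none
Count = 0


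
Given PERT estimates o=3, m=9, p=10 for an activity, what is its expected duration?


te = (o + 4m + p) / 6
= (3 + 4×9 + 10) / 6
= (3 + 36 + 10) / 6
= 49 / 6
= 8.17


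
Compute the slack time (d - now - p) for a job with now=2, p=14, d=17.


Slack = due - current_time - processing
= 17 - 2 - 14
= 1


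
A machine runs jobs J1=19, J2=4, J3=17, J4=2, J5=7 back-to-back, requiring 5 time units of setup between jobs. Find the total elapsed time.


Makespan = Σ processing + (n-1) × setup
= (19 + 4 + 17 + 2 + 7) + (5-1)×5
= 49 + 20
= 69 time units


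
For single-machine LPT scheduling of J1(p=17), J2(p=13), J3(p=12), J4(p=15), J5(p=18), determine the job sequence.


LPT: sort by longest processing time first
  J5: p=18
  J1: p=17
  J4: p=15
  J2: p=13
  J3: p=12
Order: J5 → J1 → J4 → J2 → J3


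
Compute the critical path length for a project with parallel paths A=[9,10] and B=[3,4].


Path A: 9 + 10 = 19
Path B: 3 + 4 = 7
Critical path = longest = max(19, 7)
= 19 (Path A)


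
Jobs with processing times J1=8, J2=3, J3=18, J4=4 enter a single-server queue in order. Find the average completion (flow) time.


Completion times:
  J1: completes at 8
  J2: completes at 11
  J3: completes at 29
  J4: completes at 33
Sum = 81
Average = 81/4
= 20.25


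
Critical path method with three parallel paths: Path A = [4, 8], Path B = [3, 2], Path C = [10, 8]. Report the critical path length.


Path A: 4 + 8 = 12
Path B: 3 + 2 = 5
Path C: 10 + 8 = 18
Critical path = longest = max(12, 5, 18)
= 18 (Path C)


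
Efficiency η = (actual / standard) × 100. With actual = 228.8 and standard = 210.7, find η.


Efficiency = (actual / standard) × 100
= (228.8 / 210.7) × 100
= 108.6%


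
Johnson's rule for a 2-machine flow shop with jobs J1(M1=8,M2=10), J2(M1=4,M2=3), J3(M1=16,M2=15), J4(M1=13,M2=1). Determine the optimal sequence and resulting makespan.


Johnson's rule:
Group 1 (M1≤M2, sort by M1): ['J1']
Group 2 (M1>M2, sort desc M2): ['J3', 'J2', 'J4']
Sequence: J1 → J3 → J2 → J4
Makespan calculation:
  J1: M1 done=8, M2 done=18
  J3: M1 done=24, M2 done=39
  J2: M1 done=28, M2 done=42
  J4: M1 done=41, M2 done=43
= Sequence: J1 → J3 → J2 → J4, Makespan: 43


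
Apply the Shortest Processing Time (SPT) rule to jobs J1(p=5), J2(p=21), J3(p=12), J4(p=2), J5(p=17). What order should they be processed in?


SPT: sort by shortest processing time
  J4: p=2
  J1: p=5
  J3: p=12
  J5: p=17
  J2: p=21
Order: J4 → J1 → J3 → J5 → J2


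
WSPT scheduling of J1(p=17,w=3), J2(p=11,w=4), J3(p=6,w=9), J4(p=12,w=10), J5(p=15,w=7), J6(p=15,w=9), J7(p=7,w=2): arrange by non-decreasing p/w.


WSPT (Smith's rule): sort by p/w ascending
  J3: p/w = 6/9 = 0.667
  J4: p/w = 12/10 = 1.200
  J6: p/w = 15/9 = 1.667
  J5: p/w = 15/7 = 2.143
  J2: p/w = 11/4 = 2.750
  J7: p/w = 7/2 = 3.500
  J1: p/w = 17/3 = 5.667
Order: J3 → J4 → J6 → J5 → J2 → J7 → J1


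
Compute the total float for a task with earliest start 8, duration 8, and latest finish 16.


EF = ES + duration = 8 + 8 = 16
LS = LF - duration = 16 - 8 = 8
Total Float = LF - EF = 16 - 16
(or LS - ES = 8 - 8)
= 0


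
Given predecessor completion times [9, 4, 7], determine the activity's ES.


ES = max of all predecessor completion times
Predecessors: [9, 4, 7]
ES = max(9, 4, 7)
= 9


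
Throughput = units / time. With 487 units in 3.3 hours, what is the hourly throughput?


Throughput = units / time
= 487 / 3.3
= 147.6 units/hour


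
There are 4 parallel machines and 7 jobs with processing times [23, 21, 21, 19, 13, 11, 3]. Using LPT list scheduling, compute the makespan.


Jobs (LPT sorted): [23, 21, 21, 19, 13, 11, 3]
Machines: 4
  J=23 → Machine 1 (load: 0+23=23)
  J=21 → Machine 2 (load: 0+21=21)
  J=21 → Machine 3 (load: 0+21=21)
  J=19 → Machine 4 (load: 0+19=19)
  J=13 → Machine 4 (load: 19+13=32)
  J=11 → Machine 2 (load: 21+11=32)
  J=3 → Machine 3 (load: 21+3=24)
Machine loads: [23, 32, 24, 32]
Makespan = max = 32 time units


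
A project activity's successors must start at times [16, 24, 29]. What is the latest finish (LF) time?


LF = min of all successor start times
Successors start at: [16, 24, 29]
LF = min(16, 24, 29)
= 16


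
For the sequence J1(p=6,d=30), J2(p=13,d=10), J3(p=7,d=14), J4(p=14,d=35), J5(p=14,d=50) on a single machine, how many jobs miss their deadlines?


Completion vs due date:
  J1: C=6, d=30 → on time
  J2: C=19, d=10 → TARDY
  J3: C=26, d=14 → TARDY
  J4: C=40, d=35 → TARDY
  J5: C=54, d=50 → TARDY
Tardy jobs: J2, J3, J4, J5
Count = 4


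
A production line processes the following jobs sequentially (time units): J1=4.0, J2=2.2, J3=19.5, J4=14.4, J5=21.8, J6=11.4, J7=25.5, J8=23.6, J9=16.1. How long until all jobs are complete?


Sequential makespan: sum all processing times
= 4.0 + 2.2 + 19.5 + 14.4 + 21.8 + 11.4 + 25.5 + 23.6 + 16.1
= 138.5 time units


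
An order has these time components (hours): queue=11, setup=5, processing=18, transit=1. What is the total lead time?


Lead time = queue + setup + processing + transit
= 11 + 5 + 18 + 1
= 35 hours


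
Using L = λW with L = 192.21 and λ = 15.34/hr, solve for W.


Little's law: L = λW → W = L / λ
= 192.21 / 15.34
= 12.53 hours


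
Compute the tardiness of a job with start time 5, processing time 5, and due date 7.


Completion = start + processing = 5 + 5 = 10
Tardiness = max(0, C - d) = max(0, 10 - 7)
= max(0, 3)
= 3


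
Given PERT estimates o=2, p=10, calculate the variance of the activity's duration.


σ² = ((p - o) / 6)² = (p - o)² / 36
= (10 - 2)² / 36
= 8² / 36
= 64 / 36
= 1.7778


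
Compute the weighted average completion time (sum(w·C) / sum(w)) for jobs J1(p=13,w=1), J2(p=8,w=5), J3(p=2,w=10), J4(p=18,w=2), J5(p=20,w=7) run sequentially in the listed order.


Completion times:
  J1: C=13, w×C=1×13=13
  J2: C=21, w×C=5×21=105
  J3: C=23, w×C=10×23=230
  J4: C=41, w×C=2×41=82
  J5: C=61, w×C=7×61=427
Sum w×C = 857
Sum w = 25
Weighted avg = 857/25
= 34.28


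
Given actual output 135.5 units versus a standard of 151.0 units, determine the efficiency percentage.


Efficiency = (actual / standard) × 100
= (135.5 / 151.0) × 100
= 89.7%


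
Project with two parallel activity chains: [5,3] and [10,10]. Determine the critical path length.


Path A: 5 + 3 = 8
Path B: 10 + 10 = 20
Critical path = longest = max(8, 20)
= 20 (Path B)


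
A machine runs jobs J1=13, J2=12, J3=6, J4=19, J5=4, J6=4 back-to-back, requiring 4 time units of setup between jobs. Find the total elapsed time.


Makespan = Σ processing + (n-1) × setup
= (13 + 12 + 6 + 19 + 4 + 4) + (6-1)×4
= 58 + 20
= 78 time units


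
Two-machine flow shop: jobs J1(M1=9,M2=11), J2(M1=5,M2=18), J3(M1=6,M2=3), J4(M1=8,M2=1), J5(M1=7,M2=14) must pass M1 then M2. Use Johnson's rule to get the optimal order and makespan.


Johnson's rule:
Group 1 (M1≤M2, sort by M1): ['J2', 'J5', 'J1']
Group 2 (M1>M2, sort desc M2): ['J3', 'J4']
Sequence: J2 → J5 → J1 → J3 → J4
Makespan calculation:
  J2: M1 done=5, M2 done=23
  J5: M1 done=12, M2 done=37
  J1: M1 done=21, M2 done=48
  J3: M1 done=27, M2 done=51
  J4: M1 done=35, M2 done=52
= Sequence: J2 → J5 → J1 → J3 → J4, Makespan: 52


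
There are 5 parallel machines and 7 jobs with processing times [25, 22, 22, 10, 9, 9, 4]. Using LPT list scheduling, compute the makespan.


Jobs (LPT sorted): [25, 22, 22, 10, 9, 9, 4]
Machines: 5
  J=25 → Machine 1 (load: 0+25=25)
  J=22 → Machine 2 (load: 0+22=22)
  J=22 → Machine 3 (load: 0+22=22)
  J=10 → Machine 4 (load: 0+10=10)
  J=9 → Machine 5 (load: 0+9=9)
  J=9 → Machine 5 (load: 9+9=18)
  J=4 → Machine 4 (load: 10+4=14)
Machine loads: [25, 22, 22, 14, 18]
Makespan = max = 25 time units


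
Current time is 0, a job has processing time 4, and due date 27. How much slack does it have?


Slack = due - current_time - processing
= 27 - 0 - 4
= 23


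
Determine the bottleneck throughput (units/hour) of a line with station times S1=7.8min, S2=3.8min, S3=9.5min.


Bottleneck = longest station time
Station times: [7.8, 3.8, 9.5]
Max = 9.5 min
Rate = 60 / 9.5
= 6.32 units/hour (bottleneck: 9.5min)


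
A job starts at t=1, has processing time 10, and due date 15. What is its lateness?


Completion = 1 + 10 = 11
Lateness = C - d = 11 - 15
= -4


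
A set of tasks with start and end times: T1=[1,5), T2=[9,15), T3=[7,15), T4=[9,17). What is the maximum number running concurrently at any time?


Check each time point for overlaps:
  t=9: 3 tasks active (T2, T3, T4)
Max concurrent = 3


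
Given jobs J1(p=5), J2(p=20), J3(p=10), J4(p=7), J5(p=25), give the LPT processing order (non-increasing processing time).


LPT: sort by longest processing time first
  J5: p=25
  J2: p=20
  J3: p=10
  J4: p=7
  J1: p=5
Order: J5 → J2 → J3 → J4 → J1


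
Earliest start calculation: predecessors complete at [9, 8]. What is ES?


ES = max of all predecessor completion times
Predecessors: [9, 8]
ES = max(9, 8)
= 9


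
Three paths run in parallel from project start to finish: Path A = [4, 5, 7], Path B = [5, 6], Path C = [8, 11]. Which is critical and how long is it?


Path A: 4 + 5 + 7 = 16
Path B: 5 + 6 = 11
Path C: 8 + 11 = 19
Critical path = longest = max(16, 11, 19)
= 19 (Path C)


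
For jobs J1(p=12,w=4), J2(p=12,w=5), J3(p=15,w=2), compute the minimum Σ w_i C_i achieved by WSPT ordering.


WSPT order (by p/w): J2 → J1 → J3
  J2: C=12, w·C=5×12=60
  J1: C=24, w·C=4×24=96
  J3: C=39, w·C=2×39=78
Σ w·C = 234
= 234


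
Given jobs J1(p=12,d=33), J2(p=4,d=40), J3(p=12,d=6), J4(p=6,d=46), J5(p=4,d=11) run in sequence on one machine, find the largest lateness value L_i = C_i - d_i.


Lateness per job (L = C - d):
  J1: C=12, d=33, L=-21
  J2: C=16, d=40, L=-24
  J3: C=28, d=6, L=22
  J4: C=34, d=46, L=-12
  J5: C=38, d=11, L=27
Lmax = max(-21, -24, 22, -12, 27)
= 27


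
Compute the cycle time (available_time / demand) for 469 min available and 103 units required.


Cycle time = available time / demand
= 469 / 103
= 4.55 min/unit


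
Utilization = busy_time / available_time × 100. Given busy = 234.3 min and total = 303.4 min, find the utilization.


Utilization = busy / total × 100
= 234.3 / 303.4 × 100
= 77.2%


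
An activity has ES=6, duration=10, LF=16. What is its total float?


EF = ES + duration = 6 + 10 = 16
LS = LF - duration = 16 - 10 = 6
Total Float = LF - EF = 16 - 16
(or LS - ES = 6 - 6)
= 0


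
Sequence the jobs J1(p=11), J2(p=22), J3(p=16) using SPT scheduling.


SPT: sort by shortest processing time
  J1: p=11
  J3: p=16
  J2: p=22
Order: J1 → J3 → J2


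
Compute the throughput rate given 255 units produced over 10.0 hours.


Throughput = units / time
= 255 / 10.0
= 25.5 units/hour


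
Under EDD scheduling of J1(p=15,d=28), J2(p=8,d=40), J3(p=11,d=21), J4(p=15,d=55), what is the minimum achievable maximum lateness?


EDD order: J3 → J1 → J2 → J4
Completion and lateness:
  J3: C=11, d=21, L=11-21=-10
  J1: C=26, d=28, L=26-28=-2
  J2: C=34, d=40, L=34-40=-6
  J4: C=49, d=55, L=49-55=-6
Lmax = max(-10, -2, -6, -6)
= -2


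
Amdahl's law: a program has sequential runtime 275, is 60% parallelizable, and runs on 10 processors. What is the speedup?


Amdahl's law: T_p = T × ((1-p) + p/N)
= 275 × ((1-0.6) + 0.6/10)
= 275 × (0.40 + 0.0600)
= 275 × 0.4600
= 126.50
Speedup = 275/126.50
= 2.17×


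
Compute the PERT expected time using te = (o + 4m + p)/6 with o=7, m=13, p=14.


te = (o + 4m + p) / 6
= (7 + 4×13 + 14) / 6
= (7 + 52 + 14) / 6
= 73 / 6
= 12.17


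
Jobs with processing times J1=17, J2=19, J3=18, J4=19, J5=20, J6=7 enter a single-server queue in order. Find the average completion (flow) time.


Completion times:
  J1: completes at 17
  J2: completes at 36
  J3: completes at 54
  J4: completes at 73
  J5: completes at 93
  J6: completes at 100
Sum = 373
Average = 373/6
= 62.17


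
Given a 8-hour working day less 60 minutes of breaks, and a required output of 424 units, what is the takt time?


Available = 8×60 - 60 = 420 min
Takt time = 420 / 424
= 0.99 min/unit


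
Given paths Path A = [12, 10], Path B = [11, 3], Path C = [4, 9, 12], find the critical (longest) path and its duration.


Path A: 12 + 10 = 22
Path B: 11 + 3 = 14
Path C: 4 + 9 + 12 = 25
Critical path = longest = max(22, 14, 25)
= 25 (Path C)


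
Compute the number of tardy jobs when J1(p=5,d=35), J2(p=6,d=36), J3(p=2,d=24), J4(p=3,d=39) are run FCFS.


Completion vs due date:
  J1: C=5, d=35 → on time
  J2: C=11, d=36 → on time
  J3: C=13, d=24 → on time
  J4: C=16, d=39 → on time
Tardy jobs: none
Count = 0


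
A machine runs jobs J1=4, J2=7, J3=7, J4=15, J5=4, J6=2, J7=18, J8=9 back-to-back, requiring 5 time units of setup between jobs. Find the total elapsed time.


Makespan = Σ processing + (n-1) × setup
= (4 + 7 + 7 + 15 + 4 + 2 + 18 + 9) + (8-1)×5
= 66 + 35
= 101 time units


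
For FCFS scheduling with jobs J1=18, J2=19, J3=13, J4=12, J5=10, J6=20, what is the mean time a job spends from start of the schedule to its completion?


Completion times:
  J1: completes at 18
  J2: completes at 37
  J3: completes at 50
  J4: completes at 62
  J5: completes at 72
  J6: completes at 92
Sum = 331
Average = 331/6
= 55.17


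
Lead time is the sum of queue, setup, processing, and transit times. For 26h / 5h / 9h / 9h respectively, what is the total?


Lead time = queue + setup + processing + transit
= 26 + 5 + 9 + 9
= 49 hours


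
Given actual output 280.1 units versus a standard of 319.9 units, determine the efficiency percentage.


Efficiency = (actual / standard) × 100
= (280.1 / 319.9) × 100
= 87.6%


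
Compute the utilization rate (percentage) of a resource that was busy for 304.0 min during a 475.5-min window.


Utilization = busy / total × 100
= 304.0 / 475.5 × 100
= 63.9%


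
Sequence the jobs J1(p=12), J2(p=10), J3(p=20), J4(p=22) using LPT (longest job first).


LPT: sort by longest processing time first
  J4: p=22
  J3: p=20
  J1: p=12
  J2: p=10
Order: J4 → J3 → J1 → J2


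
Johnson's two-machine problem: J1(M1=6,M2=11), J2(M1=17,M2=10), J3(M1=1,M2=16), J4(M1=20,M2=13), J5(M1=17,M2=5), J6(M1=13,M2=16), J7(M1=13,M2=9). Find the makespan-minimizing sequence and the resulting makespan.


Johnson's rule:
Group 1 (M1≤M2, sort by M1): ['J3', 'J1', 'J6']
Group 2 (M1>M2, sort desc M2): ['J4', 'J2', 'J7', 'J5']
Sequence: J3 → J1 → J6 → J4 → J2 → J7 → J5
Makespan calculation:
  J3: M1 done=1, M2 done=17
  J1: M1 done=7, M2 done=28
  J6: M1 done=20, M2 done=44
  J4: M1 done=40, M2 done=57
  J2: M1 done=57, M2 done=67
  J7: M1 done=70, M2 done=79
  J5: M1 done=87, M2 done=92
= Sequence: J3 → J1 → J6 → J4 → J2 → J7 → J5, Makespan: 92


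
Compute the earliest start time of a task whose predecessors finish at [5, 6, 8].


ES = max of all predecessor completion times
Predecessors: [5, 6, 8]
ES = max(5, 6, 8)
= 8


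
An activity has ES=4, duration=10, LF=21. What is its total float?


EF = ES + duration = 4 + 10 = 14
LS = LF - duration = 21 - 10 = 11
Total Float = LF - EF = 21 - 14
(or LS - ES = 11 - 4)
= 7


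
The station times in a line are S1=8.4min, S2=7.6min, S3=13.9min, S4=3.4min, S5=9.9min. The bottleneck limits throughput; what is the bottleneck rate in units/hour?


Bottleneck = longest station time
Station times: [8.4, 7.6, 13.9, 3.4, 9.9]
Max = 13.9 min
Rate = 60 / 13.9
= 4.32 units/hour (bottleneck: 13.9min)


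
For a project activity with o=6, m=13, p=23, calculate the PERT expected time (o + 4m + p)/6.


te = (o + 4m + p) / 6
= (6 + 4×13 + 23) / 6
= (6 + 52 + 23) / 6
= 81 / 6
= 13.50


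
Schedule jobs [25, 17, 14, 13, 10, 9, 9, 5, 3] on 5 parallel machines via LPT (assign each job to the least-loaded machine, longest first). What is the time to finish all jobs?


Jobs (LPT sorted): [25, 17, 14, 13, 10, 9, 9, 5, 3]
Machines: 5
  J=25 → Machine 1 (load: 0+25=25)
  J=17 → Machine 2 (load: 0+17=17)
  J=14 → Machine 3 (load: 0+14=14)
  J=13 → Machine 4 (load: 0+13=13)
  J=10 → Machine 5 (load: 0+10=10)
  J=9 → Machine 5 (load: 10+9=19)
  J=9 → Machine 4 (load: 13+9=22)
  J=5 → Machine 3 (load: 14+5=19)
  J=3 → Machine 2 (load: 17+3=20)
Machine loads: [25, 20, 19, 22, 19]
Makespan = max = 25 time units


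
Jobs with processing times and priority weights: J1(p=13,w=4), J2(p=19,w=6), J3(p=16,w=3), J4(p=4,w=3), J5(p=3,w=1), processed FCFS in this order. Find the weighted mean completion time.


Completion times:
  J1: C=13, w×C=4×13=52
  J2: C=32, w×C=6×32=192
  J3: C=48, w×C=3×48=144
  J4: C=52, w×C=3×52=156
  J5: C=55, w×C=1×55=55
Sum w×C = 599
Sum w = 17
Weighted avg = 599/17
= 35.24


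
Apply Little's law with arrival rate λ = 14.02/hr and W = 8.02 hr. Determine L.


Little's law: L = λ × W
= 14.02 × 8.02
= 112.44


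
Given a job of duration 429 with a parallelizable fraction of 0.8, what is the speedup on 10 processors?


Amdahl's law: T_p = T × ((1-p) + p/N)
= 429 × ((1-0.8) + 0.8/10)
= 429 × (0.20 + 0.0800)
= 429 × 0.2800
= 120.12
Speedup = 429/120.12
= 3.57×


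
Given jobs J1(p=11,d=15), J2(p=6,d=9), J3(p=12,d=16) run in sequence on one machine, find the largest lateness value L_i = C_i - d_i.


Lateness per job (L = C - d):
  J1: C=11, d=15, L=-4
  J2: C=17, d=9, L=8
  J3: C=29, d=16, L=13
Lmax = max(-4, 8, 13)
= 13


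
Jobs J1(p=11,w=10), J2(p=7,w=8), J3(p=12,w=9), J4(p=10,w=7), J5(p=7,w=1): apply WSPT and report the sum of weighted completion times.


WSPT order (by p/w): J2 → J1 → J3 → J4 → J5
  J2: C=7, w·C=8×7=56
  J1: C=18, w·C=10×18=180
  J3: C=30, w·C=9×30=270
  J4: C=40, w·C=7×40=280
  J5: C=47, w·C=1×47=47
Σ w·C = 833
= 833


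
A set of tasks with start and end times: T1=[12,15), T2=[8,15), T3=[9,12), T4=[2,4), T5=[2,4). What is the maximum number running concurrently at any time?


Check each time point for overlaps:
  t=2: 2 tasks active (T4, T5)
Max concurrent = 2


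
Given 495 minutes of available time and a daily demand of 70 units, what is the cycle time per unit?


Cycle time = available time / demand
= 495 / 70
= 7.07 min/unit


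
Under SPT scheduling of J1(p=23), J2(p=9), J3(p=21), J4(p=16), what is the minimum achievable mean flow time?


SPT order: J2 → J4 → J3 → J1
Completion times:
  J2: C=9
  J4: C=25
  J3: C=46
  J1: C=69
Sum = 149, n = 4
Mean flow = 149/4
= 37.25


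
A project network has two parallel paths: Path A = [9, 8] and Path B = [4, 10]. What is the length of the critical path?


Path A: 9 + 8 = 17
Path B: 4 + 10 = 14
Critical path = longest = max(17, 14)
= 17 (Path A)


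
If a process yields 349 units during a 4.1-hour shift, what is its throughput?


Throughput = units / time
= 349 / 4.1
= 85.1 units/hour


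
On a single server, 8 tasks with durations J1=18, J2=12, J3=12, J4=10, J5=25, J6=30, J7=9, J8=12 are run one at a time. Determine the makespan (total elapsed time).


Sequential makespan: sum all processing times
= 18 + 12 + 12 + 10 + 25 + 30 + 9 + 12
= 128 time units


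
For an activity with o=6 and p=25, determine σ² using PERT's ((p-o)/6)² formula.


σ² = ((p - o) / 6)² = (p - o)² / 36
= (25 - 6)² / 36
= 19² / 36
= 361 / 36
= 10.0278


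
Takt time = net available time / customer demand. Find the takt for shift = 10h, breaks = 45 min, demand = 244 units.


Available = 10×60 - 45 = 555 min
Takt time = 555 / 244
= 2.27 min/unit


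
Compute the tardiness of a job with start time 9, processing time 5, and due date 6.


Completion = start + processing = 9 + 5 = 14
Tardiness = max(0, C - d) = max(0, 14 - 6)
= max(0, 8)
= 8


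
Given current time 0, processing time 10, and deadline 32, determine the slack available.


Slack = due - current_time - processing
= 32 - 0 - 10
= 22


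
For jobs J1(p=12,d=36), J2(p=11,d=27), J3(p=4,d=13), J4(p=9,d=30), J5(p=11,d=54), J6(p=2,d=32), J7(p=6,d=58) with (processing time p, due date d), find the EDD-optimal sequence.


EDD: sort by earliest due date
  J3: d=13, p=4
  J2: d=27, p=11
  J4: d=30, p=9
  J6: d=32, p=2
  J1: d=36, p=12
  J5: d=54, p=11
  J7: d=58, p=6
Order: J3 → J2 → J4 → J6 → J1 → J5 → J7


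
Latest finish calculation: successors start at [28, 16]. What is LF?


LF = min of all successor start times
Successors start at: [28, 16]
LF = min(28, 16)
= 16


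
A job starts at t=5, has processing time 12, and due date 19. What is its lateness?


Completion = 5 + 12 = 17
Lateness = C - d = 17 - 19
= -2


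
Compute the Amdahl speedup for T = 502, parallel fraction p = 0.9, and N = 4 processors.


Amdahl's law: T_p = T × ((1-p) + p/N)
= 502 × ((1-0.9) + 0.9/4)
= 502 × (0.10 + 0.2250)
= 502 × 0.3250
= 163.15
Speedup = 502/163.15
= 3.08×


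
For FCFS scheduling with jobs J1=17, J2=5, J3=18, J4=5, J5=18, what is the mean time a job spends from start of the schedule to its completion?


Completion times:
  J1: completes at 17
  J2: completes at 22
  J3: completes at 40
  J4: completes at 45
  J5: completes at 63
Sum = 187
Average = 187/5
= 37.40


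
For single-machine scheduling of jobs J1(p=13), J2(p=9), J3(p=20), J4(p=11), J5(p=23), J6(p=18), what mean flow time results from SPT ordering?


SPT order: J2 → J4 → J1 → J6 → J3 → J5
Completion times:
  J2: C=9
  J4: C=20
  J1: C=33
  J6: C=51
  J3: C=71
  J5: C=94
Sum = 278, n = 6
Mean flow = 278/6
= 46.33


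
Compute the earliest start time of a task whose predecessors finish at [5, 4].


ES = max of all predecessor completion times
Predecessors: [5, 4]
ES = max(5, 4)
= 5


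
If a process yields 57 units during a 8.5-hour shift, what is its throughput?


Throughput = units / time
= 57 / 8.5
= 6.7 units/hour


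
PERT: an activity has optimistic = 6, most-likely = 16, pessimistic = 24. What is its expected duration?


te = (o + 4m + p) / 6
= (6 + 4×16 + 24) / 6
= (6 + 64 + 24) / 6
= 94 / 6
= 15.67


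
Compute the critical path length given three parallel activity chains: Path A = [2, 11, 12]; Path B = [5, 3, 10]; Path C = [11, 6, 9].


Path A: 2 + 11 + 12 = 25
Path B: 5 + 3 + 10 = 18
Path C: 11 + 6 + 9 = 26
Critical path = longest = max(25, 18, 26)
= 26 (Path C)


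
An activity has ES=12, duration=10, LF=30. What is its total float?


EF = ES + duration = 12 + 10 = 22
LS = LF - duration = 30 - 10 = 20
Total Float = LF - EF = 30 - 22
(or LS - ES = 20 - 12)
= 8


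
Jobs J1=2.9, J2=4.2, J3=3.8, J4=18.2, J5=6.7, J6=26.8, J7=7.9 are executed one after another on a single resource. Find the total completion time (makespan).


Sequential makespan: sum all processing times
= 2.9 + 4.2 + 3.8 + 18.2 + 6.7 + 26.8 + 7.9
= 70.5 time units


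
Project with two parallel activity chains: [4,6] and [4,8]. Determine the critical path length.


Path A: 4 + 6 = 10
Path B: 4 + 8 = 12
Critical path = longest = max(10, 12)
= 12 (Path B)


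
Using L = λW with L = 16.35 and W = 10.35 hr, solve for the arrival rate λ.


Little's law: L = λW → λ = L / W
= 16.35 / 10.35
= 1.58 per hour


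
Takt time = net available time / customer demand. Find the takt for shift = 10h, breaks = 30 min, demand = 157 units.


Available = 10×60 - 30 = 570 min
Takt time = 570 / 157
= 3.63 min/unit


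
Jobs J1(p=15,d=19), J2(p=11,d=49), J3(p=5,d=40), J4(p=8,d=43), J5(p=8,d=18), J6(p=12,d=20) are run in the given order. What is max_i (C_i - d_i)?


Lateness per job (L = C - d):
  J1: C=15, d=19, L=-4
  J2: C=26, d=49, L=-23
  J3: C=31, d=40, L=-9
  J4: C=39, d=43, L=-4
  J5: C=47, d=18, L=29
  J6: C=59, d=20, L=39
Lmax = max(-4, -23, -9, -4, 29, 39)
= 39


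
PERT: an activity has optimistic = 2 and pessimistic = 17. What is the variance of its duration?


σ² = ((p - o) / 6)² = (p - o)² / 36
= (17 - 2)² / 36
= 15² / 36
= 225 / 36
= 6.2500


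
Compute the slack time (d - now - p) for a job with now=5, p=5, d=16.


Slack = due - current_time - processing
= 16 - 5 - 5
= 6


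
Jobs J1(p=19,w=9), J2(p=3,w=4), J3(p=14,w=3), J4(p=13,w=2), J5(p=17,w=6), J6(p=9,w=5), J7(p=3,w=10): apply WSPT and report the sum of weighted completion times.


WSPT order (by p/w): J7 → J2 → J6 → J1 → J5 → J3 → J4
  J7: C=3, w·C=10×3=30
  J2: C=6, w·C=4×6=24
  J6: C=15, w·C=5×15=75
  J1: C=34, w·C=9×34=306
  J5: C=51, w·C=6×51=306
  J3: C=65, w·C=3×65=195
  J4: C=78, w·C=2×78=156
Σ w·C = 1092
= 1092


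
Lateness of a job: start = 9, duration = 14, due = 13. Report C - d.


Completion = 9 + 14 = 23
Lateness = C - d = 23 - 13
= 10


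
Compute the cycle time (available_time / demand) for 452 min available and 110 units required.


Cycle time = available time / demand
= 452 / 110
= 4.11 min/unit


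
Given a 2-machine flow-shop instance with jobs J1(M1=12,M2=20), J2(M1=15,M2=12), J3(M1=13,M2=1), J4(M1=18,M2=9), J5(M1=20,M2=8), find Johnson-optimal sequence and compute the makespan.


Johnson's rule:
Group 1 (M1≤M2, sort by M1): ['J1']
Group 2 (M1>M2, sort desc M2): ['J2', 'J4', 'J5', 'J3']
Sequence: J1 → J2 → J4 → J5 → J3
Makespan calculation:
  J1: M1 done=12, M2 done=32
  J2: M1 done=27, M2 done=44
  J4: M1 done=45, M2 done=54
  J5: M1 done=65, M2 done=73
  J3: M1 done=78, M2 done=79
= Sequence: J1 → J2 → J4 → J5 → J3, Makespan: 79


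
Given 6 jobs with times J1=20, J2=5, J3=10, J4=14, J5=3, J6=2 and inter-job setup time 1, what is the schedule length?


Makespan = Σ processing + (n-1) × setup
= (20 + 5 + 10 + 14 + 3 + 2) + (6-1)×1
= 54 + 5
= 59 time units


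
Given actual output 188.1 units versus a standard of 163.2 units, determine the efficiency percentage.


Efficiency = (actual / standard) × 100
= (188.1 / 163.2) × 100
= 115.3%


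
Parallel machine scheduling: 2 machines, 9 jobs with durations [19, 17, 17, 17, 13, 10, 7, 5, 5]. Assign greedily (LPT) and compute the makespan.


Jobs (LPT sorted): [19, 17, 17, 17, 13, 10, 7, 5, 5]
Machines: 2
  J=19 → Machine 1 (load: 0+19=19)
  J=17 → Machine 2 (load: 0+17=17)
  J=17 → Machine 2 (load: 17+17=34)
  J=17 → Machine 1 (load: 19+17=36)
  J=13 → Machine 2 (load: 34+13=47)
  J=10 → Machine 1 (load: 36+10=46)
  J=7 → Machine 1 (load: 46+7=53)
  J=5 → Machine 2 (load: 47+5=52)
  J=5 → Machine 2 (load: 52+5=57)
Machine loads: [53, 57]
Makespan = max = 57 time units


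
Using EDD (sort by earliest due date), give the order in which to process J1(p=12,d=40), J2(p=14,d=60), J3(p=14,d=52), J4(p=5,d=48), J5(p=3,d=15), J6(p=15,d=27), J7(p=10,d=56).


EDD: sort by earliest due date
  J5: d=15, p=3
  J6: d=27, p=15
  J1: d=40, p=12
  J4: d=48, p=5
  J3: d=52, p=14
  J7: d=56, p=10
  J2: d=60, p=14
Order: J5 → J6 → J1 → J4 → J3 → J7 → J2


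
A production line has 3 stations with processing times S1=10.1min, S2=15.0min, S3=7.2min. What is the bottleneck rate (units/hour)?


Bottleneck = longest station time
Station times: [10.1, 15.0, 7.2]
Max = 15.0 min
Rate = 60 / 15.0
= 4.00 units/hour (bottleneck: 15.0min)


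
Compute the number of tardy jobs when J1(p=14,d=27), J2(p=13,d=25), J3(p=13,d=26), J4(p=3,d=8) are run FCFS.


Completion vs due date:
  J1: C=14, d=27 → on time
  J2: C=27, d=25 → TARDY
  J3: C=40, d=26 → TARDY
  J4: C=43, d=8 → TARDY
Tardy jobs: J2, J3, J4
Count = 3


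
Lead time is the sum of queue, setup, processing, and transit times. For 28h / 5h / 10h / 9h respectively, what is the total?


Lead time = queue + setup + processing + transit
= 28 + 5 + 10 + 9
= 52 hours


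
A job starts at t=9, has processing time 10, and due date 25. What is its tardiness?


Completion = start + processing = 9 + 10 = 19
Tardiness = max(0, C - d) = max(0, 19 - 25)
= max(0, -6)
= 0


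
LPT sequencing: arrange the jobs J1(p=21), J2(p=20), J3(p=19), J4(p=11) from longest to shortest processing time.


LPT: sort by longest processing time first
  J1: p=21
  J2: p=20
  J3: p=19
  J4: p=11
Order: J1 → J2 → J3 → J4


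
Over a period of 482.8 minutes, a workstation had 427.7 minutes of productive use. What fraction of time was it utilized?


Utilization = busy / total × 100
= 427.7 / 482.8 × 100
= 88.6%


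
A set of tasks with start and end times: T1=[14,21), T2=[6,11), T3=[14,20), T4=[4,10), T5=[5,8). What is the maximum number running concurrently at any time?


Check each time point for overlaps:
  t=6: 3 tasks active (T2, T4, T5)
Max concurrent = 3


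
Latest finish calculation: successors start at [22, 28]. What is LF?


LF = min of all successor start times
Successors start at: [22, 28]
LF = min(22, 28)
= 22


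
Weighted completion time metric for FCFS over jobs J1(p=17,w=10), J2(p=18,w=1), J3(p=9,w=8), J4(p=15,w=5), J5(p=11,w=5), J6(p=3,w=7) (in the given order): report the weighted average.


Completion times:
  J1: C=17, w×C=10×17=170
  J2: C=35, w×C=1×35=35
  J3: C=44, w×C=8×44=352
  J4: C=59, w×C=5×59=295
  J5: C=70, w×C=5×70=350
  J6: C=73, w×C=7×73=511
Sum w×C = 1713
Sum w = 36
Weighted avg = 1713/36
= 47.58


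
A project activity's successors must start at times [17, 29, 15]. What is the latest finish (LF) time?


LF = min of all successor start times
Successors start at: [17, 29, 15]
LF = min(17, 29, 15)
= 15


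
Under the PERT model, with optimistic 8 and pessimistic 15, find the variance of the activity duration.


σ² = ((p - o) / 6)² = (p - o)² / 36
= (15 - 8)² / 36
= 7² / 36
= 49 / 36
= 1.3611


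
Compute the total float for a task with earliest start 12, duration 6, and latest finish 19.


EF = ES + duration = 12 + 6 = 18
LS = LF - duration = 19 - 6 = 13
Total Float = LF - EF = 19 - 18
(or LS - ES = 13 - 12)
= 1


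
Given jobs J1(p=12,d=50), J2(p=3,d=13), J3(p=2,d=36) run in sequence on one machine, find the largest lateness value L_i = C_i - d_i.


Lateness per job (L = C - d):
  J1: C=12, d=50, L=-38
  J2: C=15, d=13, L=2
  J3: C=17, d=36, L=-19
Lmax = max(-38, 2, -19)
= 2


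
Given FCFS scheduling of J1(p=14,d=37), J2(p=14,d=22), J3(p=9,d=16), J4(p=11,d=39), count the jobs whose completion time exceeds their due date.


Completion vs due date:
  J1: C=14, d=37 → on time
  J2: C=28, d=22 → TARDY
  J3: C=37, d=16 → TARDY
  J4: C=48, d=39 → TARDY
Tardy jobs: J2, J3, J4
Count = 3


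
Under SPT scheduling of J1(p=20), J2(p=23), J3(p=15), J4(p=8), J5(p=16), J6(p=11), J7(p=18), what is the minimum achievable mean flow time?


SPT order: J4 → J6 → J3 → J5 → J7 → J1 → J2
Completion times:
  J4: C=8
  J6: C=19
  J3: C=34
  J5: C=50
  J7: C=68
  J1: C=88
  J2: C=111
Sum = 378, n = 7
Mean flow = 378/7
= 54.00


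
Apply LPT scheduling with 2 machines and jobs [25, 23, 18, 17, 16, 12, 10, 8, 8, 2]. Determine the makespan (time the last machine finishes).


Jobs (LPT sorted): [25, 23, 18, 17, 16, 12, 10, 8, 8, 2]
Machines: 2
  J=25 → Machine 1 (load: 0+25=25)
  J=23 → Machine 2 (load: 0+23=23)
  J=18 → Machine 2 (load: 23+18=41)
  J=17 → Machine 1 (load: 25+17=42)
  J=16 → Machine 2 (load: 41+16=57)
  J=12 → Machine 1 (load: 42+12=54)
  J=10 → Machine 1 (load: 54+10=64)
  J=8 → Machine 2 (load: 57+8=65)
  J=8 → Machine 1 (load: 64+8=72)
  J=2 → Machine 2 (load: 65+2=67)
Machine loads: [72, 67]
Makespan = max = 72 time units


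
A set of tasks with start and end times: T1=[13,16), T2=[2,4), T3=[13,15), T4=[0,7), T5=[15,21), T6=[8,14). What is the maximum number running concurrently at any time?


Check each time point for overlaps:
  t=13: 3 tasks active (T1, T3, T6)
Max concurrent = 3


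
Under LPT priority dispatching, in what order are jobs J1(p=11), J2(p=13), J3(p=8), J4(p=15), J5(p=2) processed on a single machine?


LPT: sort by longest processing time first
  J4: p=15
  J2: p=13
  J1: p=11
  J3: p=8
  J5: p=2
Order: J4 → J2 → J1 → J3 → J5


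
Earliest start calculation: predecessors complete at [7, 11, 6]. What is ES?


ES = max of all predecessor completion times
Predecessors: [7, 11, 6]
ES = max(7, 11, 6)
= 11


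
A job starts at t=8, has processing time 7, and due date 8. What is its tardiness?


Completion = start + processing = 8 + 7 = 15
Tardiness = max(0, C - d) = max(0, 15 - 8)
= max(0, 7)
= 7


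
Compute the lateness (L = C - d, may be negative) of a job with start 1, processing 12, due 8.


Completion = 1 + 12 = 13
Lateness = C - d = 13 - 8
= 5


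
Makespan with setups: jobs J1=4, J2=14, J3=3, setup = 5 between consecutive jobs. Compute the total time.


Makespan = Σ processing + (n-1) × setup
= (4 + 14 + 3) + (3-1)×5
= 21 + 10
= 31 time units


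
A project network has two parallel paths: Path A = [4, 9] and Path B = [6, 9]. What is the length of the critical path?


Path A: 4 + 9 = 13
Path B: 6 + 9 = 15
Critical path = longest = max(13, 15)
= 15 (Path B)


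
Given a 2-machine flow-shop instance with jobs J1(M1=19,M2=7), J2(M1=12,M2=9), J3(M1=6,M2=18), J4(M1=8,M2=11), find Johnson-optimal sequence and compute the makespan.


Johnson's rule:
Group 1 (M1≤M2, sort by M1): ['J3', 'J4']
Group 2 (M1>M2, sort desc M2): ['J2', 'J1']
Sequence: J3 → J4 → J2 → J1
Makespan calculation:
  J3: M1 done=6, M2 done=24
  J4: M1 done=14, M2 done=35
  J2: M1 done=26, M2 done=44
  J1: M1 done=45, M2 done=52
= Sequence: J3 → J4 → J2 → J1, Makespan: 52


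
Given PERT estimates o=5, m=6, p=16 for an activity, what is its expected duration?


te = (o + 4m + p) / 6
= (5 + 4×6 + 16) / 6
= (5 + 24 + 16) / 6
= 45 / 6
= 7.50


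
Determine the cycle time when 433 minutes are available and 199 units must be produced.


Cycle time = available time / demand
= 433 / 199
= 2.18 min/unit


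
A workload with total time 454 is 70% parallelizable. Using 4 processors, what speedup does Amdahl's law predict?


Amdahl's law: T_p = T × ((1-p) + p/N)
= 454 × ((1-0.7) + 0.7/4)
= 454 × (0.30 + 0.1750)
= 454 × 0.4750
= 215.65
Speedup = 454/215.65
= 2.11×


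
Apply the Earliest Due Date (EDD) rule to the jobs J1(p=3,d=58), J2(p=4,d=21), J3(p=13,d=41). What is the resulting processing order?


EDD: sort by earliest due date
  J2: d=21, p=4
  J3: d=41, p=13
  J1: d=58, p=3
Order: J2 → J3 → J1


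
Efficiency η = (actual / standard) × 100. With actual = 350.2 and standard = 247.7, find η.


Efficiency = (actual / standard) × 100
= (350.2 / 247.7) × 100
= 141.4%


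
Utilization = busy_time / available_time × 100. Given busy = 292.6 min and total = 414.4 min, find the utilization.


Utilization = busy / total × 100
= 292.6 / 414.4 × 100
= 70.6%


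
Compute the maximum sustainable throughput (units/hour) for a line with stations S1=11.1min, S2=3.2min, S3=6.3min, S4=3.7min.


Bottleneck = longest station time
Station times: [11.1, 3.2, 6.3, 3.7]
Max = 11.1 min
Rate = 60 / 11.1
= 5.41 units/hour (bottleneck: 11.1min)


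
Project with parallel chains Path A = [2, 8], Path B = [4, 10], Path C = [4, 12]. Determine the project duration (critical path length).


Path A: 2 + 8 = 10
Path B: 4 + 10 = 14
Path C: 4 + 12 = 16
Critical path = longest = max(10, 14, 16)
= 16 (Path C)


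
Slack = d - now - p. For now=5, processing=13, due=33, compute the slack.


Slack = due - current_time - processing
= 33 - 5 - 13
= 15


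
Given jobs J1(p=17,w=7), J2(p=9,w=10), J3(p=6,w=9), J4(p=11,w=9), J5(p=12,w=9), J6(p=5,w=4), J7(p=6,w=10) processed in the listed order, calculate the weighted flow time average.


Completion times:
  J1: C=17, w×C=7×17=119
  J2: C=26, w×C=10×26=260
  J3: C=32, w×C=9×32=288
  J4: C=43, w×C=9×43=387
  J5: C=55, w×C=9×55=495
  J6: C=60, w×C=4×60=240
  J7: C=66, w×C=10×66=660
Sum w×C = 2449
Sum w = 58
Weighted avg = 2449/58
= 42.22


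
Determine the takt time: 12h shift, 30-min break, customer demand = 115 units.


Available = 12×60 - 30 = 690 min
Takt time = 690 / 115
= 6.00 min/unit
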